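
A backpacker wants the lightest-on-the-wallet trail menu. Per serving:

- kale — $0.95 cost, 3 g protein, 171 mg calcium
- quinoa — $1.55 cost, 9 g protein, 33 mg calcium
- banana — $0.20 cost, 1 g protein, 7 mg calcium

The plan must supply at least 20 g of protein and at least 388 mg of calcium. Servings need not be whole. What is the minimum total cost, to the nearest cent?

An LP optimum is at a vertex; with two nutrient constraints at most two foods are used. Check each candidate.
kale only: max(20/3, 388/171) = 6.667 servings → $6.33.
quinoa only: max(20/9, 388/33) = 11.76 servings → $18.22.
banana only: max(20/1, 388/7) = 55.43 servings → $11.09.
kale + quinoa with both tight: 1.967 servings and 1.567 servings → $4.30.
kale + banana with both tight: 1.653 servings and 15.04 servings → $4.58.
quinoa + banana: the both-tight solution has a negative serving — not a feasible corner.
Cheapest feasible corner: $4.30.

$4.30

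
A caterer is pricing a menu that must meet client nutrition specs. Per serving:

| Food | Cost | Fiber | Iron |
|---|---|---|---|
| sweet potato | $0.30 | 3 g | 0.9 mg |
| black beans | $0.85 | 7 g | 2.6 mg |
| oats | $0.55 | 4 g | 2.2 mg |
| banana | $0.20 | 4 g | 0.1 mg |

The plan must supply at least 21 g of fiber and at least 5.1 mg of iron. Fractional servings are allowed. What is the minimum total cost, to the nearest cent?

$1.81

This is a tiny linear program; its minimum lies at a vertex of the feasible set. List the vertices and price them.
sweet potato only: max(21/3, 5.1/0.9) = 7 servings → $2.10.
black beans only: max(21/7, 5.1/2.6) = 3 servings → $2.55.
oats only: max(21/4, 5.1/2.2) = 5.25 servings → $2.89.
banana only: max(21/4, 5.1/0.1) = 51 servings → $10.20.
sweet potato + black beans with both targets exact would need a negative amount; discard.
sweet potato + oats: intersection lies outside the first quadrant.
sweet potato + banana with both tight: 5.545 servings and 1.091 servings → $1.88.
black beans + oats: intersection lies outside the first quadrant.
black beans + banana with both tight: 1.887 servings and 1.948 servings → $1.99.
oats + banana with both tight: 2.179 servings and 3.071 servings → $1.81.
So the least-cost plan costs $1.81.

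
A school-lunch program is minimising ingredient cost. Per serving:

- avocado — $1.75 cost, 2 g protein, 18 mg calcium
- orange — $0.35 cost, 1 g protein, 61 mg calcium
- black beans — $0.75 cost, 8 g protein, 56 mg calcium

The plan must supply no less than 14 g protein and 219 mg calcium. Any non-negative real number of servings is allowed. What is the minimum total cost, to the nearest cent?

At the optimum either one food covers both requirements or two foods hit both targets exactly; no other combination can be cheaper.
avocado only: max(14/2, 219/18) = 12.17 servings → $21.29.
orange only: max(14/1, 219/61) = 14 servings → $4.90.
black beans only: max(14/8, 219/56) = 3.911 servings → $2.93.
avocado + orange with both tight: 6.106 servings and 1.788 servings → $11.31.
avocado + black beans: intersection lies outside the first quadrant.
orange + black beans with both tight: 2.241 servings and 1.47 servings → $1.89.
So the least-cost plan costs $1.89.

$1.89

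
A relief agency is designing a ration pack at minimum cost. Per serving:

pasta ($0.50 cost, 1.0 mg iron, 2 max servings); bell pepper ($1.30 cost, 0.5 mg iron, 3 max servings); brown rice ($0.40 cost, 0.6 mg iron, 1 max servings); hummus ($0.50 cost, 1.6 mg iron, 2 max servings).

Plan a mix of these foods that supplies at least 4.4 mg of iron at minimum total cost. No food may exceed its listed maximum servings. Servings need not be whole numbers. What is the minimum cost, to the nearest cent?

$1.60

Cost per mg of iron: hummus $0.3125, pasta $0.5000, brown rice $0.6667, bell pepper $2.6000.
Take 2 servings of hummus: +3.2 mg iron for $1.00 (total $1.00, still need 1.2 mg).
Take 1.2 servings of pasta: +1.2 mg iron for $0.60 (total $1.60, still need 0.0 mg).
Greedy by cheapest-per-mg is optimal for a single linear constraint, so the minimum cost is $1.60.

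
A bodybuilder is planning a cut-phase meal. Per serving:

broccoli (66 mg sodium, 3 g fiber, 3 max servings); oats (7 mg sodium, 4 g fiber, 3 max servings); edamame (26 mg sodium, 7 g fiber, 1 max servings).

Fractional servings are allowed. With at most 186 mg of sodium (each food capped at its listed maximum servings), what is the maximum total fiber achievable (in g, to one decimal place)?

Fiber per mg sodium: oats 0.5714, edamame 0.2692, broccoli 0.04545.
Take 3 servings of oats: uses 21 mg sodium, +12.0 g fiber (running total 12.0 g).
Take 1 serving of edamame: uses 26 mg sodium, +7.0 g fiber (running total 19.0 g).
Take 2.106 servings of broccoli: uses 139 mg sodium, +6.3 g fiber (running total 25.3 g).
Filling greedily by fiber-per-mg sodium is optimal for one linear limit, giving 25.3 g.

25.3 g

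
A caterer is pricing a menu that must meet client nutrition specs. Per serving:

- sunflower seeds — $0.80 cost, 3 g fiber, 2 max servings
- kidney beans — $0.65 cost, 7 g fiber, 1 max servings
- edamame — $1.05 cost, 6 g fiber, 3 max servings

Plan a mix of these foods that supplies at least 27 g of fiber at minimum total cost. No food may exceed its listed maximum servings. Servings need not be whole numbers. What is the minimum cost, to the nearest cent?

Cost per g of fiber: kidney beans $0.0929, edamame $0.1750, sunflower seeds $0.2667.
Take 1 serving of kidney beans: +7.0 g fiber for $0.65 (total $0.65, still need 20.0 g).
Take 3 servings of edamame: +18.0 g fiber for $3.15 (total $3.80, still need 2.0 g).
Take 0.6667 servings of sunflower seeds: +2.0 g fiber for $0.53 (total $4.33, still need 0.0 g).
Greedy by cheapest-per-g is optimal for a single linear constraint, so the minimum cost is $4.33.

$4.33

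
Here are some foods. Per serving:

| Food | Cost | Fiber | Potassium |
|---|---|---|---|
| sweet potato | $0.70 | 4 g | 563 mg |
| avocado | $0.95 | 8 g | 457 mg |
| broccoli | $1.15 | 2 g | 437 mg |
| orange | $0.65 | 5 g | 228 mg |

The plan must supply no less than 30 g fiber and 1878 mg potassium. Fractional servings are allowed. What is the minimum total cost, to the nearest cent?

$3.67

Two binding constraints pin down two serving amounts, so the optimal mix uses at most two foods. The candidates are each food alone (scaled to the tighter of fiber/potassium) and each pair with both constraints tight.
sweet potato only: max(30/4, 1878/563) = 7.5 servings → $5.25.
avocado only: max(30/8, 1878/457) = 4.109 servings → $3.90.
broccoli only: max(30/2, 1878/437) = 15 servings → $17.25.
orange only: max(30/5, 1878/228) = 8.237 servings → $5.35.
sweet potato + avocado with both tight: 0.491 servings and 3.504 servings → $3.67.
sweet potato + broccoli: intersection lies outside the first quadrant.
sweet potato + orange with both tight: 1.34 servings and 4.928 servings → $4.14.
avocado + broccoli with both tight: 3.623 servings and 0.5089 servings → $4.03.
avocado + orange with both targets exact would need a negative amount; discard.
broccoli + orange with both tight: 1.475 servings and 5.41 servings → $5.21.
Cheapest feasible corner: $3.67.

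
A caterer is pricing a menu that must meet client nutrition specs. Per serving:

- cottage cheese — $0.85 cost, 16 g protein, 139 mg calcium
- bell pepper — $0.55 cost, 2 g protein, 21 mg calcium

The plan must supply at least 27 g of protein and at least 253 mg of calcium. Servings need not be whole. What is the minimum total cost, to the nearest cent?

$1.55

At the optimum either one food covers both requirements or two foods hit both targets exactly; no other combination can be cheaper.
cottage cheese only: max(27/16, 253/139) = 1.82 servings → $1.55.
bell pepper only: max(27/2, 253/21) = 13.5 servings → $7.42.
cottage cheese + bell pepper with both tight: 1.052 servings and 5.086 servings → $3.69.
The minimum over all feasible corners is $1.55.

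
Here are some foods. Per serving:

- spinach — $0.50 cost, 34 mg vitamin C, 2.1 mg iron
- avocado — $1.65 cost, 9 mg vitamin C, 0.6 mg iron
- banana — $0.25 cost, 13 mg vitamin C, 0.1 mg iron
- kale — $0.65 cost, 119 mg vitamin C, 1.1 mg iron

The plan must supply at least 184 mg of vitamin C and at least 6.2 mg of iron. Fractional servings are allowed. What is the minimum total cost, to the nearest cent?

$1.80

For a min-cost LP with two ≥-constraints, a basic feasible solution has at most two positive variables.
spinach only: max(184/34, 6.2/2.1) = 5.412 servings → $2.71.
avocado only: max(184/9, 6.2/0.6) = 20.44 servings → $33.73.
banana only: max(184/13, 6.2/0.1) = 62 servings → $15.50.
kale only: max(184/119, 6.2/1.1) = 5.636 servings → $3.66.
spinach + avocado: intersection lies outside the first quadrant.
spinach + banana with both tight: 2.603 servings and 7.347 servings → $3.14.
spinach + kale with both tight: 2.52 servings and 0.8264 servings → $1.80.
avocado + banana with both tight: 9.014 servings and 7.913 servings → $16.85.
avocado + kale with both tight: 8.706 servings and 0.8878 servings → $14.94.
banana + kale: the both-tight solution has a negative serving — not a feasible corner.
So the least-cost plan costs $1.80.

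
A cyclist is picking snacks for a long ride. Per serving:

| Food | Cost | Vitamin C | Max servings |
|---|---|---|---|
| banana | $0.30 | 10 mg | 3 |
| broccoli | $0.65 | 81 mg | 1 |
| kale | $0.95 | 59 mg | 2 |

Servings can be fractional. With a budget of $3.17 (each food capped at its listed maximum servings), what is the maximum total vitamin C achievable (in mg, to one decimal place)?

Vitamin C per dollar: broccoli 124.6, kale 62.11, banana 33.33.
Take 1 serving of broccoli: spends $0.65, +81.0 mg vitamin C (running total 81.0 mg).
Take 2 servings of kale: spends $1.90, +118.0 mg vitamin C (running total 199.0 mg).
Take 2.067 servings of banana: spends $0.62, +20.7 mg vitamin C (running total 219.7 mg).
Greedy by best ratio exhausts the cost allowance optimally: 219.7 mg.

219.7 mg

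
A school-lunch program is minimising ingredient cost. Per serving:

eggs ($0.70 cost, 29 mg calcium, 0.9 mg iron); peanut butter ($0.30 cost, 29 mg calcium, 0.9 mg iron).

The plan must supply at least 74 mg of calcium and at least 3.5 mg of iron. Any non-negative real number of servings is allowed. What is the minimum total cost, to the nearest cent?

eggs only: max(74/29, 3.5/0.9) = 3.889 servings → $2.72.
peanut butter only: max(74/29, 3.5/0.9) = 3.889 servings → $1.17.
eggs + peanut butter (both tight): parallel constraints — no distinct corner.
So the least-cost plan costs $1.17.

$1.17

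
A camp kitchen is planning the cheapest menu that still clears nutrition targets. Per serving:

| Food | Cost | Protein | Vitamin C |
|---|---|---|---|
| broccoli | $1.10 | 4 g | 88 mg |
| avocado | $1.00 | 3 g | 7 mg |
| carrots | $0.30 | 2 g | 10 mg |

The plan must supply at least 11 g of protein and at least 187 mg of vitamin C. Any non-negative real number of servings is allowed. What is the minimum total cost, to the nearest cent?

This is a tiny linear program; its minimum lies at a vertex of the feasible set. List the vertices and price them.
broccoli only: max(11/4, 187/88) = 2.75 servings → $3.02.
avocado only: max(11/3, 187/7) = 26.71 servings → $26.71.
carrots only: max(11/2, 187/10) = 18.7 servings → $5.61.
broccoli + avocado with both tight: 2.051 servings and 0.9322 servings → $3.19.
broccoli + carrots with both tight: 1.941 servings and 1.618 servings → $2.62.
avocado + carrots: the both-tight solution has a negative serving — not a feasible corner.
Cheapest feasible corner: $2.62.

$2.62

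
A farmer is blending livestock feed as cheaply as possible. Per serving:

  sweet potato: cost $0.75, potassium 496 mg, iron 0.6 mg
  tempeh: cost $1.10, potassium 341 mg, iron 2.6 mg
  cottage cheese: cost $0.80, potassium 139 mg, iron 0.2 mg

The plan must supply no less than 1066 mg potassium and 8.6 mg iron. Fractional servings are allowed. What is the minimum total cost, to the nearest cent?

$3.64

Two binding constraints pin down two serving amounts, so the optimal mix uses at most two foods. The candidates are each food alone (scaled to the tighter of potassium/iron) and each pair with both constraints tight.
sweet potato only: max(1066/496, 8.6/0.6) = 14.33 servings → $10.75.
tempeh only: max(1066/341, 8.6/2.6) = 3.308 servings → $3.64.
cottage cheese only: max(1066/139, 8.6/0.2) = 43 servings → $34.40.
sweet potato + tempeh: the both-tight solution has a negative serving — not a feasible corner.
sweet potato + cottage cheese: the both-tight solution has a negative serving — not a feasible corner.
tempeh + cottage cheese: intersection lies outside the first quadrant.
Cheapest feasible corner: $3.64.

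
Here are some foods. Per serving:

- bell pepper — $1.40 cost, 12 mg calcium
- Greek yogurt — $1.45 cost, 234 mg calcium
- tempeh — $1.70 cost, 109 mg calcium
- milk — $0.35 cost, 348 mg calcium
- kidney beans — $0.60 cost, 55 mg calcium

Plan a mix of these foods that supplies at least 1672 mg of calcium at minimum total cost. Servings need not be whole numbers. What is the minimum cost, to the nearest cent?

Cost per mg of calcium: milk $0.0010, Greek yogurt $0.0062, kidney beans $0.0109, tempeh $0.0156, bell pepper $0.1167.
With no serving limits, use only milk: 1672 mg / 348 mg = 4.805 servings × $0.35 = $1.68.

$1.68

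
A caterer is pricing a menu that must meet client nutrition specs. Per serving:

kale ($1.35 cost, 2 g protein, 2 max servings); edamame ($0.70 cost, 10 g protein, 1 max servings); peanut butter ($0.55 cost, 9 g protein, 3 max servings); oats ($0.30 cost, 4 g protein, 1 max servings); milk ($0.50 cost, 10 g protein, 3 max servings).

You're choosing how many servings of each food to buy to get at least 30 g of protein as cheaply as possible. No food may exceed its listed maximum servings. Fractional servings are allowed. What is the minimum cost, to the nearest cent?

$1.50

Cost per g of protein: milk $0.0500, peanut butter $0.0611, edamame $0.0700, oats $0.0750, kale $0.6750.
Take 3 servings of milk: +30.0 g protein for $1.50 (total $1.50, still need 0.0 g).
Filling from the cheapest source first is optimal under one linear minimum: $1.50.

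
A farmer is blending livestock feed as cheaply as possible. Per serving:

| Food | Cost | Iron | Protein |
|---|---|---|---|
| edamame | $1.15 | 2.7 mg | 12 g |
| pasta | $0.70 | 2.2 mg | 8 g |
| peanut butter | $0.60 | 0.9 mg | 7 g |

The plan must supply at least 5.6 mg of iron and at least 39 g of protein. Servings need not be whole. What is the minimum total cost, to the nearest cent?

Check every corner: each single food scaled to meet both minima, and each pair solved so both constraints bind.
edamame only: max(5.6/2.7, 39/12) = 3.25 servings → $3.74.
pasta only: max(5.6/2.2, 39/8) = 4.875 servings → $3.41.
peanut butter only: max(5.6/0.9, 39/7) = 6.222 servings → $3.73.
edamame + pasta with both targets exact would need a negative amount; discard.
edamame + peanut butter with both tight: 0.5062 servings and 4.704 servings → $3.40.
pasta + peanut butter with both tight: 0.5 servings and 5 servings → $3.35.
So the least-cost plan costs $3.35.

$3.35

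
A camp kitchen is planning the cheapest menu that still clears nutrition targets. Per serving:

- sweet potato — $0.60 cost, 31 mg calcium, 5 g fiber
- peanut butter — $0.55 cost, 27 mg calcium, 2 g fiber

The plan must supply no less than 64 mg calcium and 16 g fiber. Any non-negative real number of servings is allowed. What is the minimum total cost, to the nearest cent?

For a min-cost LP with two ≥-constraints, a basic feasible solution has at most two positive variables.
sweet potato only: max(64/31, 16/5) = 3.2 servings → $1.92.
peanut butter only: max(64/27, 16/2) = 8 servings → $4.40.
sweet potato + peanut butter: intersection lies outside the first quadrant.
So the least-cost plan costs $1.92.

$1.92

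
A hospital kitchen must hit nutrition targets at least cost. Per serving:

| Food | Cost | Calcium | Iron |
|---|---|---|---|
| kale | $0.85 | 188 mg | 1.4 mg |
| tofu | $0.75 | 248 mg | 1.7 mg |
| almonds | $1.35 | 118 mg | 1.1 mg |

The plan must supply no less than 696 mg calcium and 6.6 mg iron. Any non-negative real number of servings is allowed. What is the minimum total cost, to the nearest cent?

Two binding constraints pin down two serving amounts, so the optimal mix uses at most two foods. The candidates are each food alone (scaled to the tighter of calcium/iron) and each pair with both constraints tight.
kale only: max(696/188, 6.6/1.4) = 4.714 servings → $4.01.
tofu only: max(696/248, 6.6/1.7) = 3.882 servings → $2.91.
almonds only: max(696/118, 6.6/1.1) = 6 servings → $8.10.
kale + tofu: intersection lies outside the first quadrant.
kale + almonds: intersection lies outside the first quadrant.
tofu + almonds with both targets exact would need a negative amount; discard.
Cheapest feasible corner: $2.91.

$2.91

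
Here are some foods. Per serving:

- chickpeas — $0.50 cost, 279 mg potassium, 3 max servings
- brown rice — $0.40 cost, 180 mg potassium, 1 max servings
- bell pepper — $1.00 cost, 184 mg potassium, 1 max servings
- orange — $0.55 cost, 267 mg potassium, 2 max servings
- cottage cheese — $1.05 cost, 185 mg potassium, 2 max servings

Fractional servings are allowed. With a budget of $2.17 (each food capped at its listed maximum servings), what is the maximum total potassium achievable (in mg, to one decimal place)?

Potassium per dollar: chickpeas 558, orange 485.5, brown rice 450, bell pepper 184, cottage cheese 176.2.
Take 3 servings of chickpeas: spends $1.50, +837.0 mg potassium (running total 837.0 mg).
Take 1.218 servings of orange: spends $0.67, +325.3 mg potassium (running total 1162.3 mg).
Greedy by best ratio exhausts the cost allowance optimally: 1162.3 mg.

1162.3 mg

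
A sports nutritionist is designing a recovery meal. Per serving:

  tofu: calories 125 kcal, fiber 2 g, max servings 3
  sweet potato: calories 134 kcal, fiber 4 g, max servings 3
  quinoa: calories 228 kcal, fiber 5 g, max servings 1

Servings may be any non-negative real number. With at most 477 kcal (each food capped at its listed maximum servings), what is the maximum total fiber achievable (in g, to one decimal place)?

Fiber per kcal: sweet potato 0.02985, quinoa 0.02193, tofu 0.016.
Take 3 servings of sweet potato: uses 402 kcal, +12.0 g fiber (running total 12.0 g).
Take 0.3289 servings of quinoa: uses 75 kcal, +1.6 g fiber (running total 13.6 g).
Filling greedily by fiber-per-kcal is optimal for one linear limit, giving 13.6 g.

13.6 g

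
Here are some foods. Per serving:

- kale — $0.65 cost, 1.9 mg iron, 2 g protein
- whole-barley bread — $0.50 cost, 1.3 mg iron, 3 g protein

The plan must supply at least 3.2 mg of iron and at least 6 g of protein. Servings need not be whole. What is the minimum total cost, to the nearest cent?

kale only: max(3.2/1.9, 6/2) = 3 servings → $1.95.
whole-barley bread only: max(3.2/1.3, 6/3) = 2.462 servings → $1.23.
kale + whole-barley bread with both tight: 0.5806 servings and 1.613 servings → $1.18.
Cheapest feasible corner: $1.18.

$1.18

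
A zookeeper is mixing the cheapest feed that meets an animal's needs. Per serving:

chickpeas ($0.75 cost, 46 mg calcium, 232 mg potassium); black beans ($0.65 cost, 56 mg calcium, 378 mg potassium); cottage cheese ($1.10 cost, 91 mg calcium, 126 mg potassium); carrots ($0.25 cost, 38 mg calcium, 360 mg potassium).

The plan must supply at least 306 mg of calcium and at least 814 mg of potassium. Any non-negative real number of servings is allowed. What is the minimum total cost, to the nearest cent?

$2.01

Check every corner: each single food scaled to meet both minima, and each pair solved so both constraints bind.
chickpeas only: max(306/46, 814/232) = 6.652 servings → $4.99.
black beans only: max(306/56, 814/378) = 5.464 servings → $3.55.
cottage cheese only: max(306/91, 814/126) = 6.46 servings → $7.11.
carrots only: max(306/38, 814/360) = 8.053 servings → $2.01.
chickpeas + black beans: intersection lies outside the first quadrant.
chickpeas + cottage cheese with both tight: 2.319 servings and 2.19 servings → $4.15.
chickpeas + carrots with both targets exact would need a negative amount; discard.
black beans + cottage cheese with both tight: 1.299 servings and 2.563 servings → $3.66.
black beans + carrots with both targets exact would need a negative amount; discard.
cottage cheese + carrots with both tight: 2.832 servings and 1.27 servings → $3.43.
Cheapest feasible corner: $2.01.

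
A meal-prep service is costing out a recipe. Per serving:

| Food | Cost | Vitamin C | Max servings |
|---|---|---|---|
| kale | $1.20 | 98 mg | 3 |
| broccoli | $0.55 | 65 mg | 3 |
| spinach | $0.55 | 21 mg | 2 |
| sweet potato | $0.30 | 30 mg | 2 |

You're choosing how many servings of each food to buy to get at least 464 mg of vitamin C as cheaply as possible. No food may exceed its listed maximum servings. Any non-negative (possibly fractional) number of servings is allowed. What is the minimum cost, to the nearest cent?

$4.81

Cost per mg of vitamin C: broccoli $0.0085, sweet potato $0.0100, kale $0.0122, spinach $0.0262.
Take 3 servings of broccoli: +195.0 mg vitamin C for $1.65 (total $1.65, still need 269.0 mg).
Take 2 servings of sweet potato: +60.0 mg vitamin C for $0.60 (total $2.25, still need 209.0 mg).
Take 2.133 servings of kale: +209.0 mg vitamin C for $2.56 (total $4.81, still need 0.0 mg).
Greedy by cheapest-per-mg is optimal for a single linear constraint, so the minimum cost is $4.81.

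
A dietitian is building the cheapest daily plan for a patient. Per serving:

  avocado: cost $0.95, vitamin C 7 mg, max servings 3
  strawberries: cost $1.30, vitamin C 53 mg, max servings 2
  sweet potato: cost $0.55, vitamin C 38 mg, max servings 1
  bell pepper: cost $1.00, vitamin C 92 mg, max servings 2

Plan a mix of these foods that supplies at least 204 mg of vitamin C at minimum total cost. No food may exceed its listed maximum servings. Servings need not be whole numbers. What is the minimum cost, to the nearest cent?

Cost per mg of vitamin C: bell pepper $0.0109, sweet potato $0.0145, strawberries $0.0245, avocado $0.1357.
Take 2 servings of bell pepper: +184.0 mg vitamin C for $2.00 (total $2.00, still need 20.0 mg).
Take 0.5263 servings of sweet potato: +20.0 mg vitamin C for $0.29 (total $2.29, still need 0.0 mg).
Greedy by cheapest-per-mg is optimal for a single linear constraint, so the minimum cost is $2.29.

$2.29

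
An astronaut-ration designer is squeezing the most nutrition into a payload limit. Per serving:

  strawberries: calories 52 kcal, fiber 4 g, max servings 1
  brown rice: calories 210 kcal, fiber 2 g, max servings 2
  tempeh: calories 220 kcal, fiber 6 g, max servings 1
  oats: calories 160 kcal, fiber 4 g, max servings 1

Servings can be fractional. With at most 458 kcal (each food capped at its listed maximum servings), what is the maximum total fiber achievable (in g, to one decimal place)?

Fiber per kcal: strawberries 0.07692, tempeh 0.02727, oats 0.025, brown rice 0.009524.
Take 1 serving of strawberries: uses 52 kcal, +4.0 g fiber (running total 4.0 g).
Take 1 serving of tempeh: uses 220 kcal, +6.0 g fiber (running total 10.0 g).
Take 1 serving of oats: uses 160 kcal, +4.0 g fiber (running total 14.0 g).
Take 0.1238 servings of brown rice: uses 26 kcal, +0.2 g fiber (running total 14.2 g).
Filling greedily by fiber-per-kcal is optimal for one linear limit, giving 14.2 g.

14.2 g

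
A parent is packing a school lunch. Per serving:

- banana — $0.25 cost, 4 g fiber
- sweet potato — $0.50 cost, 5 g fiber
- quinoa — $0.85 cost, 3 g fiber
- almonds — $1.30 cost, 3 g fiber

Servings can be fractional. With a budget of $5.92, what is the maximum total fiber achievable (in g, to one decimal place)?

Fiber per dollar: banana 16, sweet potato 10, quinoa 3.529, almonds 2.308.
With no serving limits, spend the whole cost allowance on banana: $5.92 / $0.25 × 4 g = 94.7 g.

94.7 g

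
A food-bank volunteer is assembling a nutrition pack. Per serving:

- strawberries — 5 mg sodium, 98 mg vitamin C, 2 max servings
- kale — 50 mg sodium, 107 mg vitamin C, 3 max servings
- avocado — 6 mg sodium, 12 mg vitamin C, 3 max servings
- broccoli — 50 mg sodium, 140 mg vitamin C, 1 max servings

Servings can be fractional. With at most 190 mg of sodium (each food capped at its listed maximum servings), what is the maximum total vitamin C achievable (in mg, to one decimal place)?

Vitamin C per mg sodium: strawberries 19.6, broccoli 2.8, kale 2.14, avocado 2.
Take 2 servings of strawberries: uses 10 mg sodium, +196.0 mg vitamin C (running total 196.0 mg).
Take 1 serving of broccoli: uses 50 mg sodium, +140.0 mg vitamin C (running total 336.0 mg).
Take 2.6 servings of kale: uses 130 mg sodium, +278.2 mg vitamin C (running total 614.2 mg).
Filling greedily by vitamin C-per-mg sodium is optimal for one linear limit, giving 614.2 mg.

614.2 mg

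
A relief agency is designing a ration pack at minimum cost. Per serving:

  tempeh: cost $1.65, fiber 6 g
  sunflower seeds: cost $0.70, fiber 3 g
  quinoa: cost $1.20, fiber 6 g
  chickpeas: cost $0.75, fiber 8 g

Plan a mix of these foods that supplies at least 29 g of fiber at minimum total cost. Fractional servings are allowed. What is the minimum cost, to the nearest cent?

Cost per g of fiber: chickpeas $0.0938, quinoa $0.2000, sunflower seeds $0.2333, tempeh $0.2750.
With no serving limits, use only chickpeas: 29 g / 8 g = 3.625 servings × $0.75 = $2.72.

$2.72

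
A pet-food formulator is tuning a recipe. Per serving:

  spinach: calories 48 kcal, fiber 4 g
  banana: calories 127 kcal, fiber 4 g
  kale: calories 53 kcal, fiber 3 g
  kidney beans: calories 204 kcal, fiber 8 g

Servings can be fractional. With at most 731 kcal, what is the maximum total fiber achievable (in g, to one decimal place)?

Fiber per kcal: spinach 0.08333, kale 0.0566, kidney beans 0.03922, banana 0.0315.
With no serving limits, spend the whole calories allowance on spinach: 731 kcal / 48 kcal × 4 g = 60.9 g.

60.9 g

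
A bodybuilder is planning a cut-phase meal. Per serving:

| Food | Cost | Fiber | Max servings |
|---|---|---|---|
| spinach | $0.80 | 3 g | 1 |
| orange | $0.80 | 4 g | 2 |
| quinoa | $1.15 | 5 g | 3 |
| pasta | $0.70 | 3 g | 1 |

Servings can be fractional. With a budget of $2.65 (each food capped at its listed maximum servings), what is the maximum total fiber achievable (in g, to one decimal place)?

12.6 g

Fiber per dollar: orange 5, quinoa 4.348, pasta 4.286, spinach 3.75.
Take 2 servings of orange: spends $1.60, +8.0 g fiber (running total 8.0 g).
Take 0.913 servings of quinoa: spends $1.05, +4.6 g fiber (running total 12.6 g).
Greedy by best ratio exhausts the cost allowance optimally: 12.6 g.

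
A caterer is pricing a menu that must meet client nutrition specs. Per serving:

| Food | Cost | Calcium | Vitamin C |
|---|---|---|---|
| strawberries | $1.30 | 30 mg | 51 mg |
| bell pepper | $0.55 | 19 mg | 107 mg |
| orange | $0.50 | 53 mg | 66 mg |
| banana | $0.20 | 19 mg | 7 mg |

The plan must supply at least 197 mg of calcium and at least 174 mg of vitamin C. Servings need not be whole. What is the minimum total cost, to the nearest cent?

Two binding constraints pin down two serving amounts, so the optimal mix uses at most two foods. The candidates are each food alone (scaled to the tighter of calcium/vitamin C) and each pair with both constraints tight.
strawberries only: max(197/30, 174/51) = 6.567 servings → $8.54.
bell pepper only: max(197/19, 174/107) = 10.37 servings → $5.70.
orange only: max(197/53, 174/66) = 3.717 servings → $1.86.
banana only: max(197/19, 174/7) = 24.86 servings → $4.97.
strawberries + bell pepper with both targets exact would need a negative amount; discard.
strawberries + orange: intersection lies outside the first quadrant.
strawberries + banana with both tight: 2.539 servings and 6.36 servings → $4.57.
bell pepper + orange: the both-tight solution has a negative serving — not a feasible corner.
bell pepper + banana with both tight: 1.014 servings and 9.354 servings → $2.43.
orange + banana with both tight: 2.182 servings and 4.281 servings → $1.95.
The minimum over all feasible corners is $1.86.

$1.86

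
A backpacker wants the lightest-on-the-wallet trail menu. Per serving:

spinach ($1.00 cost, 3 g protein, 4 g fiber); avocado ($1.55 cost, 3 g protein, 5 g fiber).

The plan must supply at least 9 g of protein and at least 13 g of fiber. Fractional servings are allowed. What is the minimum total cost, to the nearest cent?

spinach only: max(9/3, 13/4) = 3.25 servings → $3.25.
avocado only: max(9/3, 13/5) = 3 servings → $4.65.
spinach + avocado with both tight: 2 servings and 1 serving → $3.55.
Cheapest feasible corner: $3.25.

$3.25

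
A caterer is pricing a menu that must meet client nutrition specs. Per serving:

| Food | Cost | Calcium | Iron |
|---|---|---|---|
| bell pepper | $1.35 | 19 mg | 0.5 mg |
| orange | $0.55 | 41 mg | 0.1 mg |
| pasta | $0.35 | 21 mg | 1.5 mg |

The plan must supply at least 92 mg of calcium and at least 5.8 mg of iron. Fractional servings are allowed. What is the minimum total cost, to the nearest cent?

$1.50

Two binding constraints pin down two serving amounts, so the optimal mix uses at most two foods. The candidates are each food alone (scaled to the tighter of calcium/iron) and each pair with both constraints tight.
bell pepper only: max(92/19, 5.8/0.5) = 11.6 servings → $15.66.
orange only: max(92/41, 5.8/0.1) = 58 servings → $31.90.
pasta only: max(92/21, 5.8/1.5) = 4.381 servings → $1.53.
bell pepper + orange: the both-tight solution has a negative serving — not a feasible corner.
bell pepper + pasta with both tight: 0.9 servings and 3.567 servings → $2.46.
orange + pasta with both tight: 0.2727 servings and 3.848 servings → $1.50.
The minimum over all feasible corners is $1.50.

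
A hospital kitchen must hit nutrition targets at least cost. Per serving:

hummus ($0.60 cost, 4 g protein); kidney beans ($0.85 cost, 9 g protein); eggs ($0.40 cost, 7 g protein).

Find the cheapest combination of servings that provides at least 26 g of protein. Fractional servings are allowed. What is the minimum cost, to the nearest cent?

$1.49

Cost per g of protein: eggs $0.0571, kidney beans $0.0944, hummus $0.1500.
With no serving limits, use only eggs: 26 g / 7 g = 3.714 servings × $0.40 = $1.49.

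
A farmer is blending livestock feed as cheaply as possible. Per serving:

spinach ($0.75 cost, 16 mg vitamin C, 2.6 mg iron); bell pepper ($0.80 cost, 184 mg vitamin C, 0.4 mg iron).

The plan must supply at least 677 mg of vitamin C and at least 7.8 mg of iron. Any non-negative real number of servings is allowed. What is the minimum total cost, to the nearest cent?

This is a tiny linear program; its minimum lies at a vertex of the feasible set. List the vertices and price them.
spinach only: max(677/16, 7.8/2.6) = 42.31 servings → $31.73.
bell pepper only: max(677/184, 7.8/0.4) = 19.5 servings → $15.60.
spinach + bell pepper with both tight: 2.467 servings and 3.465 servings → $4.62.
So the least-cost plan costs $4.62.

$4.62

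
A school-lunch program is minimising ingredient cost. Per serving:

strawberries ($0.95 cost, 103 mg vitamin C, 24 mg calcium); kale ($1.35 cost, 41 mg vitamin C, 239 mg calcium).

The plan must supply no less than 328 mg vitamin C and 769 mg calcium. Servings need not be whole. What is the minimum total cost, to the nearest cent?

$5.96

For a min-cost LP with two ≥-constraints, a basic feasible solution has at most two positive variables.
strawberries only: max(328/103, 769/24) = 32.04 servings → $30.44.
kale only: max(328/41, 769/239) = 8 servings → $10.80.
strawberries + kale with both tight: 1.983 servings and 3.018 servings → $5.96.
Cheapest feasible corner: $5.96.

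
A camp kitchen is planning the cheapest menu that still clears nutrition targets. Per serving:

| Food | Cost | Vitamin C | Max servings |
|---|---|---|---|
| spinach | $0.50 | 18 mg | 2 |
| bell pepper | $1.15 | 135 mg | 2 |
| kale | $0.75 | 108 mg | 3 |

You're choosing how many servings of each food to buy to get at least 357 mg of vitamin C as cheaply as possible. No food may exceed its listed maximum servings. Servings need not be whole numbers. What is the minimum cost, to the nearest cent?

Cost per mg of vitamin C: kale $0.0069, bell pepper $0.0085, spinach $0.0278.
Take 3 servings of kale: +324.0 mg vitamin C for $2.25 (total $2.25, still need 33.0 mg).
Take 0.2444 servings of bell pepper: +33.0 mg vitamin C for $0.28 (total $2.53, still need 0.0 mg).
Greedy by cheapest-per-mg is optimal for a single linear constraint, so the minimum cost is $2.53.

$2.53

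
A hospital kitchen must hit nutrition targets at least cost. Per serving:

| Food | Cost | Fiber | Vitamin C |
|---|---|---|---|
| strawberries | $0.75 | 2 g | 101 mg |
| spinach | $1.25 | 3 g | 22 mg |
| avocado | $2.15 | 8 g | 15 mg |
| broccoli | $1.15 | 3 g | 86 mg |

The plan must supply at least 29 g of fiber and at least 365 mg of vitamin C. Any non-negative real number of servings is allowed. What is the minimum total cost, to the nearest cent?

Compare the cost at each extreme point of the feasible region.
strawberries only: max(29/2, 365/101) = 14.5 servings → $10.88.
spinach only: max(29/3, 365/22) = 16.59 servings → $20.74.
avocado only: max(29/8, 365/15) = 24.33 servings → $52.32.
broccoli only: max(29/3, 365/86) = 9.667 servings → $11.12.
strawberries + spinach with both tight: 1.764 servings and 8.49 servings → $11.94.
strawberries + avocado with both tight: 3.194 servings and 2.826 servings → $8.47.
strawberries + broccoli: the both-tight solution has a negative serving — not a feasible corner.
spinach + avocado: the both-tight solution has a negative serving — not a feasible corner.
spinach + broccoli with both tight: 7.286 servings and 2.38 servings → $11.85.
avocado + broccoli with both tight: 2.176 servings and 3.865 servings → $9.12.
So the least-cost plan costs $8.47.

$8.47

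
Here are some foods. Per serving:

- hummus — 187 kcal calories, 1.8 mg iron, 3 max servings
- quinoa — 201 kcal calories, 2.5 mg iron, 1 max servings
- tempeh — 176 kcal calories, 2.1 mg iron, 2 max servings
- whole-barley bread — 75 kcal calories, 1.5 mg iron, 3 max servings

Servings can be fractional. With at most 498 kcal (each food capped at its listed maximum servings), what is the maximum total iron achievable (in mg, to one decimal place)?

7.9 mg

Iron per kcal: whole-barley bread 0.02, quinoa 0.01244, tempeh 0.01193, hummus 0.009626.
Take 3 servings of whole-barley bread: uses 225 kcal, +4.5 mg iron (running total 4.5 mg).
Take 1 serving of quinoa: uses 201 kcal, +2.5 mg iron (running total 7.0 mg).
Take 0.4091 servings of tempeh: uses 72 kcal, +0.9 mg iron (running total 7.9 mg).
Greedy by best ratio exhausts the calories allowance optimally: 7.9 mg.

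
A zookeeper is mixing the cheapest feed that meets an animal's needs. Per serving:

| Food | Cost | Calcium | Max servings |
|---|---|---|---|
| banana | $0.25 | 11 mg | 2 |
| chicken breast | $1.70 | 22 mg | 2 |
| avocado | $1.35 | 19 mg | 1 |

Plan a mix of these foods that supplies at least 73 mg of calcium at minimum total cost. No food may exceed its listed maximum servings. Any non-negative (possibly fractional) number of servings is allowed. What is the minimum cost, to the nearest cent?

$4.32

Cost per mg of calcium: banana $0.0227, avocado $0.0711, chicken breast $0.0773.
Take 2 servings of banana: +22.0 mg calcium for $0.50 (total $0.50, still need 51.0 mg).
Take 1 serving of avocado: +19.0 mg calcium for $1.35 (total $1.85, still need 32.0 mg).
Take 1.455 servings of chicken breast: +32.0 mg calcium for $2.47 (total $4.32, still need 0.0 mg).
Greedy by cheapest-per-mg is optimal for a single linear constraint, so the minimum cost is $4.32.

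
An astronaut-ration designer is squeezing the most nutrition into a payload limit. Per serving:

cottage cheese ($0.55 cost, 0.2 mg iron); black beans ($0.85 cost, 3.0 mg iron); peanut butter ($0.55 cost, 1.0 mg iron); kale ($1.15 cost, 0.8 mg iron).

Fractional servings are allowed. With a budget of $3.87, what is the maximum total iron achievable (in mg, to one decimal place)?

Iron per dollar: black beans 3.529, peanut butter 1.818, kale 0.6957, cottage cheese 0.3636.
With no serving limits, spend the whole cost allowance on black beans: $3.87 / $0.85 × 3.0 mg = 13.7 mg.

13.7 mg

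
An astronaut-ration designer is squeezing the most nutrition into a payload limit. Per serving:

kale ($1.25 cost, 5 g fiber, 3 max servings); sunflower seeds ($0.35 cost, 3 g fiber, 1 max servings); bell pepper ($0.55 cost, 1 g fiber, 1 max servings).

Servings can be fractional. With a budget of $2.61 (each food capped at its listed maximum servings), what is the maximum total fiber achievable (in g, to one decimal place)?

Fiber per dollar: sunflower seeds 8.571, kale 4, bell pepper 1.818.
Take 1 serving of sunflower seeds: spends $0.35, +3.0 g fiber (running total 3.0 g).
Take 1.808 servings of kale: spends $2.26, +9.0 g fiber (running total 12.0 g).
Filling greedily by fiber-per-dollar is optimal for one linear limit, giving 12.0 g.

12.0 g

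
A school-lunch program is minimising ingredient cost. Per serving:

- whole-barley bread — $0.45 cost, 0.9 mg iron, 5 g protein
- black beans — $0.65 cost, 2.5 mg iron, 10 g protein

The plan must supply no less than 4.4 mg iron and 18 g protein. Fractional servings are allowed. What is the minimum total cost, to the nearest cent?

For a min-cost LP with two ≥-constraints, a basic feasible solution has at most two positive variables.
whole-barley bread only: max(4.4/0.9, 18/5) = 4.889 servings → $2.20.
black beans only: max(4.4/2.5, 18/10) = 1.8 servings → $1.17.
whole-barley bread + black beans with both tight: 0.2857 servings and 1.657 servings → $1.21.
The minimum over all feasible corners is $1.17.

$1.17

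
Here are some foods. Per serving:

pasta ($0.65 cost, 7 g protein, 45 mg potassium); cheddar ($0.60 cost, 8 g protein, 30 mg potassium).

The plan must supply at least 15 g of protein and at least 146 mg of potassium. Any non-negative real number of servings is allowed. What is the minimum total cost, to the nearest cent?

pasta only: max(15/7, 146/45) = 3.244 servings → $2.11.
cheddar only: max(15/8, 146/30) = 4.867 servings → $2.92.
pasta + cheddar: intersection lies outside the first quadrant.
The minimum over all feasible corners is $2.11.

$2.11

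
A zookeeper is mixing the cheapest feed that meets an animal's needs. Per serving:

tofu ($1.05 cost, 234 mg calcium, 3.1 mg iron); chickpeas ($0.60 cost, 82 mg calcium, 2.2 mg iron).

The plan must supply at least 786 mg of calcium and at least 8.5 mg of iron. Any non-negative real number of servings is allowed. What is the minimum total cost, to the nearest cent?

$3.53

This is a tiny linear program; its minimum lies at a vertex of the feasible set. List the vertices and price them.
tofu only: max(786/234, 8.5/3.1) = 3.359 servings → $3.53.
chickpeas only: max(786/82, 8.5/2.2) = 9.585 servings → $5.75.
tofu + chickpeas: the both-tight solution has a negative serving — not a feasible corner.
So the least-cost plan costs $3.53.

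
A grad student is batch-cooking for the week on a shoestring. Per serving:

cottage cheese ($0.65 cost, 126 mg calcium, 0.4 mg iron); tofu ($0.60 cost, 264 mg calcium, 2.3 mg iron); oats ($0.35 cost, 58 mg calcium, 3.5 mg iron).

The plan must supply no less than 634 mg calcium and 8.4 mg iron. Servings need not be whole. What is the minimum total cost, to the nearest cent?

$1.65

At the optimum either one food covers both requirements or two foods hit both targets exactly; no other combination can be cheaper.
cottage cheese only: max(634/126, 8.4/0.4) = 21 servings → $13.65.
tofu only: max(634/264, 8.4/2.3) = 3.652 servings → $2.19.
oats only: max(634/58, 8.4/3.5) = 10.93 servings → $3.83.
cottage cheese + tofu: intersection lies outside the first quadrant.
cottage cheese + oats with both tight: 4.145 servings and 1.926 servings → $3.37.
tofu + oats with both tight: 2.19 servings and 0.9605 servings → $1.65.
The minimum over all feasible corners is $1.65.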